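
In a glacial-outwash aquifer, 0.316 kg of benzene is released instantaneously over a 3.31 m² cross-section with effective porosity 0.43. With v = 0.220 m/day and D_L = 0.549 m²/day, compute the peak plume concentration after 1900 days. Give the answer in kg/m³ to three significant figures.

The peak of an instantaneous 1D plume sits at x = vt; there the Gaussian factor is 1 and C_max = M/(n_e·A·√(4πDt)), where n_e·A is the pore area the mass is dissolved in.
√(4πDt) = √(4π × 0.549 × 1900) = 114.5 m, so C_max = 0.316/(0.43 × 3.31 × 114.5) = 0.00194 kg/m³.

0.00194 kg/m³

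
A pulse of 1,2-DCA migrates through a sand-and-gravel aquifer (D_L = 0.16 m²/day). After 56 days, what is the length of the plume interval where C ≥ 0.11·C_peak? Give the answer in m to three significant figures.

17.8 m

The plume is Gaussian with σ = √(2Dt) = √(2 × 0.16 × 56) = 4.233 m.
C/C_peak = exp(−Δx²/(2σ²)) = 0.11 ⇒ Δx = σ·√(−2 ln 0.11) = 4.233 × 2.101 = 8.894 m.
Width = 2Δx = 17.8 m.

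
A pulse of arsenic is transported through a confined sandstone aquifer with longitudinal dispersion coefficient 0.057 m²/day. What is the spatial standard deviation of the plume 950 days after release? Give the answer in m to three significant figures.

Dispersive spreading gives a Gaussian with σ² = 2Dt; advection only shifts the center.
σ = √(2 × 0.057 × 950) = 10.4 m.

10.4 m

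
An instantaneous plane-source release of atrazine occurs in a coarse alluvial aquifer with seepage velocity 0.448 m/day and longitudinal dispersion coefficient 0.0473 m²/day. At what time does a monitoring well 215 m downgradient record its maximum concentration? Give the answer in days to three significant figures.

480 days

For the 1D instantaneous-source solution, setting ∂C/∂t = 0 at fixed x gives v²t² + 2Dt − x² = 0, so t = (√(D² + v²x²) − D)/v².
√(D² + v²x²) = √(0.0473² + 0.448² × 215²) = 96.32; v² = 0.200704.
t = (96.32 − 0.0473)/0.200704 = 480 days (vs. the pure-advection estimate x/v = 480 d).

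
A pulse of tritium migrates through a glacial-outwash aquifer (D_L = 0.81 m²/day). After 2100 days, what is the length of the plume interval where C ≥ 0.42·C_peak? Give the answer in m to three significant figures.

The plume is Gaussian with σ = √(2Dt) = √(2 × 0.81 × 2100) = 58.33 m.
C/C_peak = exp(−Δx²/(2σ²)) = 0.42 ⇒ Δx = σ·√(−2 ln 0.42) = 58.33 × 1.317 = 76.82 m.
Width = 2Δx = 154 m.

154 m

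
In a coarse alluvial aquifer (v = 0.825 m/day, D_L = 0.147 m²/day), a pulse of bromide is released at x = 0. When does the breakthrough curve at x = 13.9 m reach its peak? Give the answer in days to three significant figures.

16.6 days

For the 1D instantaneous-source solution, setting ∂C/∂t = 0 at fixed x gives v²t² + 2Dt − x² = 0, so t = (√(D² + v²x²) − D)/v².
√(D² + v²x²) = √(0.147² + 0.825² × 13.9²) = 11.47; v² = 0.680625.
t = (11.47 − 0.147)/0.680625 = 16.6 days (vs. the pure-advection estimate x/v = 16.8 d).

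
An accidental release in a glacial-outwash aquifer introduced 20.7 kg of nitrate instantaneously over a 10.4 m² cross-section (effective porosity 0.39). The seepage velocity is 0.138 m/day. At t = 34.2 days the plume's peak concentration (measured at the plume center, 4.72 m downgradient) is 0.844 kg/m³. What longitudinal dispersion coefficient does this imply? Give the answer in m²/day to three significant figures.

0.0851 m²/day

At the plume center C_max = M/(n_e·A·√(4πDt)), so D = M²/(4πt·(n_e·A·C_max)²).
n_e·A·C_max = 0.39 × 10.4 × 0.844 = 3.423 kg/m.
D = 20.7²/(4π × 34.2 × 3.423²) = 0.0851 m²/day.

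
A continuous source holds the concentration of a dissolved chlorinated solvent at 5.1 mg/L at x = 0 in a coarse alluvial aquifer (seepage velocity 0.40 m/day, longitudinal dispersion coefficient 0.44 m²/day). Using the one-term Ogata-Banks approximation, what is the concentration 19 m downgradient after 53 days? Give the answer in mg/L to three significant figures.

For a continuous step input, C/C₀ ≈ ½·erfc((x−vt)/(2√(Dt))).
vt = 0.40 × 53 = 21.2 m and 2√(Dt) = 2√(0.44 × 53) = 9.658 m.
Argument (x−vt)/(2√(Dt)) = (19 − 21.2)/9.658 = -0.2278; ½·erfc(-0.2278) = 0.6263.
C = 5.1 × 0.6263 = 3.19 mg/L.

3.19 mg/L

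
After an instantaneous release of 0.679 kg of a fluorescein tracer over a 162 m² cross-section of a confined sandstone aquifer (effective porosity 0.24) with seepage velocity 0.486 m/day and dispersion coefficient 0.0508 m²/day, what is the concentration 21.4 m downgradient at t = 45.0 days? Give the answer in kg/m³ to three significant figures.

0.00318 kg/m³

For an instantaneous plane source, C(x,t) = M/(n_e·A·√(4πDt)) · exp(−(x−vt)²/(4Dt)), with n_e·A the pore (flow) area.
Plume center vt = 0.486 × 45.0 = 21.87 m, so the well at 21.4 m is 0.47 m upgradient of the peak.
√(4πDt) = 5.360 m, giving peak height M/(n_e·A·√(4πDt)) = 0.679/(0.24 × 162 × 5.360) = 0.003258 kg/m³.
(x−vt)²/(4Dt) = (-0.47)²/(4 × 0.0508 × 45.0) = 0.02416; exp(−0.02416) = 0.9761.
C = 0.003258 × 0.9761 = 0.00318 kg/m³.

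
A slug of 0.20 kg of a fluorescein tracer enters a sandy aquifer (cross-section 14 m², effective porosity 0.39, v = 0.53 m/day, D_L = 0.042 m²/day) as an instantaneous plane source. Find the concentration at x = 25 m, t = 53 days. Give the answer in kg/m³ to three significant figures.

0.00237 kg/m³

For an instantaneous plane source, C(x,t) = M/(n_e·A·√(4πDt)) · exp(−(x−vt)²/(4Dt)), with n_e·A the pore (flow) area.
Plume center vt = 0.53 × 53 = 28.09 m, so the well at 25 m is 3.09 m upgradient of the peak.
√(4πDt) = 5.289 m, giving peak height M/(n_e·A·√(4πDt)) = 0.20/(0.39 × 14 × 5.289) = 0.006926 kg/m³.
(x−vt)²/(4Dt) = (-3.09)²/(4 × 0.042 × 53) = 1.072; exp(−1.072) = 0.3423.
C = 0.006926 × 0.3423 = 0.00237 kg/m³.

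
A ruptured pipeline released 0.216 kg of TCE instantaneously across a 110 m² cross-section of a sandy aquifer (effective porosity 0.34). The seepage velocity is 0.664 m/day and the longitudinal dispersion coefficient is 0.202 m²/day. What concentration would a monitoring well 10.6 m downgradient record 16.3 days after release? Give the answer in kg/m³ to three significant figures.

0.000894 kg/m³

For an instantaneous plane source, C(x,t) = M/(n_e·A·√(4πDt)) · exp(−(x−vt)²/(4Dt)), with n_e·A the pore (flow) area.
Plume center vt = 0.664 × 16.3 = 10.8232 m, so the well at 10.6 m is 0.2232 m upgradient of the peak.
√(4πDt) = 6.432 m, giving peak height M/(n_e·A·√(4πDt)) = 0.216/(0.34 × 110 × 6.432) = 0.0008979 kg/m³.
(x−vt)²/(4Dt) = (-0.2232)²/(4 × 0.202 × 16.3) = 0.003783; exp(−0.003783) = 0.9962.
C = 0.0008979 × 0.9962 = 0.000894 kg/m³.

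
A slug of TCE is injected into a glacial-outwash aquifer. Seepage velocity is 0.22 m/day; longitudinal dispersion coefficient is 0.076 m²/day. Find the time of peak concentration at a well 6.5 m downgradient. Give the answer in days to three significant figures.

For the 1D instantaneous-source solution, setting ∂C/∂t = 0 at fixed x gives v²t² + 2Dt − x² = 0, so t = (√(D² + v²x²) − D)/v².
√(D² + v²x²) = √(0.076² + 0.22² × 6.5²) = 1.432; v² = 0.0484.
t = (1.432 − 0.076)/0.0484 = 28.0 days (vs. the pure-advection estimate x/v = 29.5 d).

28.0 days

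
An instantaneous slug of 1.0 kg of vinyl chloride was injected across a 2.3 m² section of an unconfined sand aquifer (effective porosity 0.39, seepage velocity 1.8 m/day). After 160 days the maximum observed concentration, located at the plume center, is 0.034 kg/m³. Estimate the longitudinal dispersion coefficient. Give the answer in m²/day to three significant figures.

At the plume center C_max = M/(n_e·A·√(4πDt)), so D = M²/(4πt·(n_e·A·C_max)²).
n_e·A·C_max = 0.39 × 2.3 × 0.034 = 0.03050 kg/m.
D = 1.0²/(4π × 160 × 0.03050²) = 0.535 m²/day.

0.535 m²/day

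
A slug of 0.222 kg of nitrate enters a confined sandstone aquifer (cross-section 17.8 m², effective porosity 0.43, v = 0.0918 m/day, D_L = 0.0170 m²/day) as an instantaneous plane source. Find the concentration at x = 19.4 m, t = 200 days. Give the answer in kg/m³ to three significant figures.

0.00410 kg/m³

For an instantaneous plane source, C(x,t) = M/(n_e·A·√(4πDt)) · exp(−(x−vt)²/(4Dt)), with n_e·A the pore (flow) area.
Plume center vt = 0.0918 × 200 = 18.36 m, so the well at 19.4 m is 1.04 m downgradient of the peak.
√(4πDt) = 6.536 m, giving peak height M/(n_e·A·√(4πDt)) = 0.222/(0.43 × 17.8 × 6.536) = 0.004438 kg/m³.
(x−vt)²/(4Dt) = (1.04)²/(4 × 0.0170 × 200) = 0.07953; exp(−0.07953) = 0.9236.
C = 0.004438 × 0.9236 = 0.00410 kg/m³.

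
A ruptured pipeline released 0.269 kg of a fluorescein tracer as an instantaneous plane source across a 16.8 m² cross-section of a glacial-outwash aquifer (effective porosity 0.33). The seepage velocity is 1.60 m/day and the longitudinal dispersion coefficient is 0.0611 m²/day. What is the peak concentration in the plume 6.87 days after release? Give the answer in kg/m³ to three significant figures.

0.0211 kg/m³

The peak of an instantaneous 1D plume sits at x = vt; there the Gaussian factor is 1 and C_max = M/(n_e·A·√(4πDt)), where n_e·A is the pore area the mass is dissolved in.
√(4πDt) = √(4π × 0.0611 × 6.87) = 2.297 m, so C_max = 0.269/(0.33 × 16.8 × 2.297) = 0.0211 kg/m³.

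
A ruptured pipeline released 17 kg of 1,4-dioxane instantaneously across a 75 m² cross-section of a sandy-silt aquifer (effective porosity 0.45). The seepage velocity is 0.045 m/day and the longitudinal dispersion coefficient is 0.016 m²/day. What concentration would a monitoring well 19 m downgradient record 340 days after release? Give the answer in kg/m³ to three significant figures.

For an instantaneous plane source, C(x,t) = M/(n_e·A·√(4πDt)) · exp(−(x−vt)²/(4Dt)), with n_e·A the pore (flow) area.
Plume center vt = 0.045 × 340 = 15.3 m, so the well at 19 m is 3.7 m downgradient of the peak.
√(4πDt) = 8.268 m, giving peak height M/(n_e·A·√(4πDt)) = 17/(0.45 × 75 × 8.268) = 0.06092 kg/m³.
(x−vt)²/(4Dt) = (3.7)²/(4 × 0.016 × 340) = 0.6291; exp(−0.6291) = 0.5331.
C = 0.06092 × 0.5331 = 0.0325 kg/m³.

0.0325 kg/m³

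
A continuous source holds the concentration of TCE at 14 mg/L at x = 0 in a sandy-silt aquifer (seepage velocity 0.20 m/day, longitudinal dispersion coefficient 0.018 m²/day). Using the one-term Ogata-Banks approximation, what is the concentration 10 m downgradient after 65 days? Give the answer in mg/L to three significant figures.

13.7 mg/L

For a continuous step input, C/C₀ ≈ ½·erfc((x−vt)/(2√(Dt))).
vt = 0.20 × 65 = 13 m and 2√(Dt) = 2√(0.018 × 65) = 2.163 m.
Argument (x−vt)/(2√(Dt)) = (10 − 13)/2.163 = -1.387; ½·erfc(-1.387) = 0.9751.
C = 14 × 0.9751 = 13.7 mg/L.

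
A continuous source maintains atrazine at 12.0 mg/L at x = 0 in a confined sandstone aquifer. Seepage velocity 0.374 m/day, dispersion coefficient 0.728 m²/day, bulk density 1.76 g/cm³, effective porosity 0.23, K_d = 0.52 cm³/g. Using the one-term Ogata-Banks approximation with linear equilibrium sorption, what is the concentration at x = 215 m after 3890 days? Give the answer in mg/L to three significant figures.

11.9 mg/L

Retardation factor R = 1 + ρ_b·K_d/n = 1 + 1.76 × 0.52/0.23 = 4.979.
Sorption retards both mechanisms: v_R = v/R = 0.07512 m/day, D_R = D/R = 0.1462 m²/day.
v_R·t = 0.07512 × 3890 = 292.2168 m; 2√(D_R t) = 47.70 m; argument = (215 − 292.2168)/47.70 = -1.619.
C = C₀ × ½·erfc(-1.619) = 12.0 × 0.9890 = 11.9 mg/L.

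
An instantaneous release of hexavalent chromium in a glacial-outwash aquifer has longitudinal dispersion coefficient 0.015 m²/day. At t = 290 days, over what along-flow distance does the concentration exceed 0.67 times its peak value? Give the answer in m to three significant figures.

5.28 m

The plume is Gaussian with σ = √(2Dt) = √(2 × 0.015 × 290) = 2.950 m.
C/C_peak = exp(−Δx²/(2σ²)) = 0.67 ⇒ Δx = σ·√(−2 ln 0.67) = 2.950 × 0.8950 = 2.640 m.
Width = 2Δx = 5.28 m.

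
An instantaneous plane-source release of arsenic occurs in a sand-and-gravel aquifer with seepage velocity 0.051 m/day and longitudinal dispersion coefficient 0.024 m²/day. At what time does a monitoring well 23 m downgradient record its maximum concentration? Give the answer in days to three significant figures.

For the 1D instantaneous-source solution, setting ∂C/∂t = 0 at fixed x gives v²t² + 2Dt − x² = 0, so t = (√(D² + v²x²) − D)/v².
√(D² + v²x²) = √(0.024² + 0.051² × 23²) = 1.173; v² = 0.002601.
t = (1.173 − 0.024)/0.002601 = 442 days (vs. the pure-advection estimate x/v = 451 d).

442 days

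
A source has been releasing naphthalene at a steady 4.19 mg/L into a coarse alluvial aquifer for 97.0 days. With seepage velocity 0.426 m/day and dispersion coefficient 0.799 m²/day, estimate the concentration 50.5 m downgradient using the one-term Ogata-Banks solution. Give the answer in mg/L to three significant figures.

0.966 mg/L

For a continuous step input, C/C₀ ≈ ½·erfc((x−vt)/(2√(Dt))).
vt = 0.426 × 97.0 = 41.322 m and 2√(Dt) = 2√(0.799 × 97.0) = 17.61 m.
Argument (x−vt)/(2√(Dt)) = (50.5 − 41.322)/17.61 = 0.5212; ½·erfc(0.5212) = 0.2305.
C = 4.19 × 0.2305 = 0.966 mg/L.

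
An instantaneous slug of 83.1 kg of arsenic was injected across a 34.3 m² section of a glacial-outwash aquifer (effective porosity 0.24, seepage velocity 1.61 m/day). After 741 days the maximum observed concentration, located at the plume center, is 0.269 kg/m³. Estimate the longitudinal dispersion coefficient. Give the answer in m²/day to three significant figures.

At the plume center C_max = M/(n_e·A·√(4πDt)), so D = M²/(4πt·(n_e·A·C_max)²).
n_e·A·C_max = 0.24 × 34.3 × 0.269 = 2.214 kg/m.
D = 83.1²/(4π × 741 × 2.214²) = 0.151 m²/day.

0.151 m²/day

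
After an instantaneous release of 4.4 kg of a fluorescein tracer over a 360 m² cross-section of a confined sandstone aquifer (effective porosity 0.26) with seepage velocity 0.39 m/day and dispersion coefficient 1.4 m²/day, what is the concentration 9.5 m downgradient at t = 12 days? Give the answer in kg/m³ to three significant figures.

For an instantaneous plane source, C(x,t) = M/(n_e·A·√(4πDt)) · exp(−(x−vt)²/(4Dt)), with n_e·A the pore (flow) area.
Plume center vt = 0.39 × 12 = 4.68 m, so the well at 9.5 m is 4.82 m downgradient of the peak.
√(4πDt) = 14.53 m, giving peak height M/(n_e·A·√(4πDt)) = 4.4/(0.26 × 360 × 14.53) = 0.003235 kg/m³.
(x−vt)²/(4Dt) = (4.82)²/(4 × 1.4 × 12) = 0.3457; exp(−0.3457) = 0.7077.
C = 0.003235 × 0.7077 = 0.00229 kg/m³.

0.00229 kg/m³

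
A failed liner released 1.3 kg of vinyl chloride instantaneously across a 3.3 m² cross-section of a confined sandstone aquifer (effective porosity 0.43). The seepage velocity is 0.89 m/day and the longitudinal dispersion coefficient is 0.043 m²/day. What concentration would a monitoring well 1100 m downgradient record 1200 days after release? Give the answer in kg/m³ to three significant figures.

For an instantaneous plane source, C(x,t) = M/(n_e·A·√(4πDt)) · exp(−(x−vt)²/(4Dt)), with n_e·A the pore (flow) area.
Plume center vt = 0.89 × 1200 = 1068 m, so the well at 1100 m is 32 m downgradient of the peak.
√(4πDt) = 25.46 m, giving peak height M/(n_e·A·√(4πDt)) = 1.3/(0.43 × 3.3 × 25.46) = 0.03598 kg/m³.
(x−vt)²/(4Dt) = (32)²/(4 × 0.043 × 1200) = 4.961; exp(−4.961) = 0.007006.
C = 0.03598 × 0.007006 = 0.000252 kg/m³.

0.000252 kg/m³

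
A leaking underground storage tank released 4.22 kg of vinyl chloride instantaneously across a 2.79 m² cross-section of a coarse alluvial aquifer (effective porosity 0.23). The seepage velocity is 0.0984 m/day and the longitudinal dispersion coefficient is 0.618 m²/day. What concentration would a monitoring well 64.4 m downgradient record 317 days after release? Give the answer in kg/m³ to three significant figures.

For an instantaneous plane source, C(x,t) = M/(n_e·A·√(4πDt)) · exp(−(x−vt)²/(4Dt)), with n_e·A the pore (flow) area.
Plume center vt = 0.0984 × 317 = 31.1928 m, so the well at 64.4 m is 33.2072 m downgradient of the peak.
√(4πDt) = 49.62 m, giving peak height M/(n_e·A·√(4πDt)) = 4.22/(0.23 × 2.79 × 49.62) = 0.1325 kg/m³.
(x−vt)²/(4Dt) = (33.2072)²/(4 × 0.618 × 317) = 1.407; exp(−1.407) = 0.2449.
C = 0.1325 × 0.2449 = 0.0324 kg/m³.

0.0324 kg/m³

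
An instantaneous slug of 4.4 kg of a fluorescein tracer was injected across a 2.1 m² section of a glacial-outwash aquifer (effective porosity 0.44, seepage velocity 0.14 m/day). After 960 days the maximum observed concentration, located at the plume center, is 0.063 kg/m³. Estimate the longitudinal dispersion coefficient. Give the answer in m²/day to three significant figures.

At the plume center C_max = M/(n_e·A·√(4πDt)), so D = M²/(4πt·(n_e·A·C_max)²).
n_e·A·C_max = 0.44 × 2.1 × 0.063 = 0.05821 kg/m.
D = 4.4²/(4π × 960 × 0.05821²) = 0.474 m²/day.

0.474 m²/day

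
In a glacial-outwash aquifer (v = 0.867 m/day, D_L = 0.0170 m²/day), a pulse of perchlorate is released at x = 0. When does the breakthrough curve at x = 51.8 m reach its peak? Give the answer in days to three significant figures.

For the 1D instantaneous-source solution, setting ∂C/∂t = 0 at fixed x gives v²t² + 2Dt − x² = 0, so t = (√(D² + v²x²) − D)/v².
√(D² + v²x²) = √(0.0170² + 0.867² × 51.8²) = 44.91; v² = 0.751689.
t = (44.91 − 0.0170)/0.751689 = 59.7 days (vs. the pure-advection estimate x/v = 59.7 d).

59.7 days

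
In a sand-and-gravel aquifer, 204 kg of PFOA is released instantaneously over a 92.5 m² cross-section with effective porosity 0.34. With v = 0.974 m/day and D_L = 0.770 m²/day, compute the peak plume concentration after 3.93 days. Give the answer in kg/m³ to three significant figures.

The peak of an instantaneous 1D plume sits at x = vt; there the Gaussian factor is 1 and C_max = M/(n_e·A·√(4πDt)), where n_e·A is the pore area the mass is dissolved in.
√(4πDt) = √(4π × 0.770 × 3.93) = 6.167 m, so C_max = 204/(0.34 × 92.5 × 6.167) = 1.05 kg/m³.

1.05 kg/m³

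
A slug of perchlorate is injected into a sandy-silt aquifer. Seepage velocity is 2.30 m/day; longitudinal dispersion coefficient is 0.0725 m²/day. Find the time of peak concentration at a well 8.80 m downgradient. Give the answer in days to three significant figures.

3.81 days

For the 1D instantaneous-source solution, setting ∂C/∂t = 0 at fixed x gives v²t² + 2Dt − x² = 0, so t = (√(D² + v²x²) − D)/v².
√(D² + v²x²) = √(0.0725² + 2.30² × 8.80²) = 20.24; v² = 5.29.
t = (20.24 − 0.0725)/5.29 = 3.81 days (vs. the pure-advection estimate x/v = 3.83 d).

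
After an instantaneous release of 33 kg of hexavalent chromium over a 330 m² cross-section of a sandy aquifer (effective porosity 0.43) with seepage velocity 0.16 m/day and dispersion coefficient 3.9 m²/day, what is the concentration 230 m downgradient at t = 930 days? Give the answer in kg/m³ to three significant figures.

For an instantaneous plane source, C(x,t) = M/(n_e·A·√(4πDt)) · exp(−(x−vt)²/(4Dt)), with n_e·A the pore (flow) area.
Plume center vt = 0.16 × 930 = 148.8 m, so the well at 230 m is 81.2 m downgradient of the peak.
√(4πDt) = 213.5 m, giving peak height M/(n_e·A·√(4πDt)) = 33/(0.43 × 330 × 213.5) = 0.001089 kg/m³.
(x−vt)²/(4Dt) = (81.2)²/(4 × 3.9 × 930) = 0.4545; exp(−0.4545) = 0.6348.
C = 0.001089 × 0.6348 = 0.000691 kg/m³.

0.000691 kg/m³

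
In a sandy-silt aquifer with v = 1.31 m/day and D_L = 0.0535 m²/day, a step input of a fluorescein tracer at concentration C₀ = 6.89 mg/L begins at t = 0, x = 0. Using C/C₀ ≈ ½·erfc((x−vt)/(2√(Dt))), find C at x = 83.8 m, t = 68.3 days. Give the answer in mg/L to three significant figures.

6.77 mg/L

For a continuous step input, C/C₀ ≈ ½·erfc((x−vt)/(2√(Dt))).
vt = 1.31 × 68.3 = 89.473 m and 2√(Dt) = 2√(0.0535 × 68.3) = 3.823 m.
Argument (x−vt)/(2√(Dt)) = (83.8 − 89.473)/3.823 = -1.484; ½·erfc(-1.484) = 0.9821.
C = 6.89 × 0.9821 = 6.77 mg/L.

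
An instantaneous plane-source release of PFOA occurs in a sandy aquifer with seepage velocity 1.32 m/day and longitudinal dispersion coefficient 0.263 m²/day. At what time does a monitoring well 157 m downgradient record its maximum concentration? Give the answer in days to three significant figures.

For the 1D instantaneous-source solution, setting ∂C/∂t = 0 at fixed x gives v²t² + 2Dt − x² = 0, so t = (√(D² + v²x²) − D)/v².
√(D² + v²x²) = √(0.263² + 1.32² × 157²) = 207.2; v² = 1.7424.
t = (207.2 − 0.263)/1.7424 = 119 days (vs. the pure-advection estimate x/v = 119 d).

119 days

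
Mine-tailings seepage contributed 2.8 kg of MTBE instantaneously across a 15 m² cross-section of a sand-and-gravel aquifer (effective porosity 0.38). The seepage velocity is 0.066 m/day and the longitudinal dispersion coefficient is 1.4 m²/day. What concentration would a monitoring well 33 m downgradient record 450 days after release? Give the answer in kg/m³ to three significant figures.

For an instantaneous plane source, C(x,t) = M/(n_e·A·√(4πDt)) · exp(−(x−vt)²/(4Dt)), with n_e·A the pore (flow) area.
Plume center vt = 0.066 × 450 = 29.7 m, so the well at 33 m is 3.3 m downgradient of the peak.
√(4πDt) = 88.98 m, giving peak height M/(n_e·A·√(4πDt)) = 2.8/(0.38 × 15 × 88.98) = 0.005521 kg/m³.
(x−vt)²/(4Dt) = (3.3)²/(4 × 1.4 × 450) = 0.004321; exp(−0.004321) = 0.9957.
C = 0.005521 × 0.9957 = 0.00550 kg/m³.

0.00550 kg/m³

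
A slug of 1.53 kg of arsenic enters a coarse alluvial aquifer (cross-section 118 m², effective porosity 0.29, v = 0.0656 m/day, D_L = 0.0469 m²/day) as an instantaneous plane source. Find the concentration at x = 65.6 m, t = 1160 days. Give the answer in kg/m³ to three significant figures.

For an instantaneous plane source, C(x,t) = M/(n_e·A·√(4πDt)) · exp(−(x−vt)²/(4Dt)), with n_e·A the pore (flow) area.
Plume center vt = 0.0656 × 1160 = 76.096 m, so the well at 65.6 m is 10.496 m upgradient of the peak.
√(4πDt) = 26.15 m, giving peak height M/(n_e·A·√(4πDt)) = 1.53/(0.29 × 118 × 26.15) = 0.001710 kg/m³.
(x−vt)²/(4Dt) = (-10.496)²/(4 × 0.0469 × 1160) = 0.5062; exp(−0.5062) = 0.6028.
C = 0.001710 × 0.6028 = 0.00103 kg/m³.

0.00103 kg/m³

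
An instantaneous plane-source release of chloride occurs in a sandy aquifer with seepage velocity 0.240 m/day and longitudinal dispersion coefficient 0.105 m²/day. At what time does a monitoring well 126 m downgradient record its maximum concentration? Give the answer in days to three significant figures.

523 days

For the 1D instantaneous-source solution, setting ∂C/∂t = 0 at fixed x gives v²t² + 2Dt − x² = 0, so t = (√(D² + v²x²) − D)/v².
√(D² + v²x²) = √(0.105² + 0.240² × 126²) = 30.24; v² = 0.0576.
t = (30.24 − 0.105)/0.0576 = 523 days (vs. the pure-advection estimate x/v = 525 d).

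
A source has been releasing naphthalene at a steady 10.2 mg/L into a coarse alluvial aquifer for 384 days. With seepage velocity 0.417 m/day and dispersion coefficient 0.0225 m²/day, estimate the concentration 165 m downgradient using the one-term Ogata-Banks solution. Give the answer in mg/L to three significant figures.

1.23 mg/L

For a continuous step input, C/C₀ ≈ ½·erfc((x−vt)/(2√(Dt))).
vt = 0.417 × 384 = 160.128 m and 2√(Dt) = 2√(0.0225 × 384) = 5.879 m.
Argument (x−vt)/(2√(Dt)) = (165 − 160.128)/5.879 = 0.8287; ½·erfc(0.8287) = 0.1206.
C = 10.2 × 0.1206 = 1.23 mg/L.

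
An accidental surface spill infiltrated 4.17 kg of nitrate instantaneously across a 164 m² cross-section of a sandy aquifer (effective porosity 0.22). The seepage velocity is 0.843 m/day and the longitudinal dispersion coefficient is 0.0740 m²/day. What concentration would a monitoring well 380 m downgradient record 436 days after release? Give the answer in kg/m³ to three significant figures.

For an instantaneous plane source, C(x,t) = M/(n_e·A·√(4πDt)) · exp(−(x−vt)²/(4Dt)), with n_e·A the pore (flow) area.
Plume center vt = 0.843 × 436 = 367.548 m, so the well at 380 m is 12.452 m downgradient of the peak.
√(4πDt) = 20.14 m, giving peak height M/(n_e·A·√(4πDt)) = 4.17/(0.22 × 164 × 20.14) = 0.005739 kg/m³.
(x−vt)²/(4Dt) = (12.452)²/(4 × 0.0740 × 436) = 1.201; exp(−1.201) = 0.3009.
C = 0.005739 × 0.3009 = 0.00173 kg/m³.

0.00173 kg/m³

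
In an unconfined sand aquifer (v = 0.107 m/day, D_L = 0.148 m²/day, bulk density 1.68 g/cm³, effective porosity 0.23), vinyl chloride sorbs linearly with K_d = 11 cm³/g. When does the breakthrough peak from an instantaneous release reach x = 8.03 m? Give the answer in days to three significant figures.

5140 days

Retardation factor R = 1 + ρ_b·K_d/n = 1 + 1.68 × 11/0.23 = 81.35.
Sorption retards both mechanisms: v_R = v/R = 0.001315 m/day, D_R = D/R = 0.001819 m²/day.
Peak time from v_R²t² + 2D_R t − x² = 0: t = (√(D_R² + v_R²x²) − D_R)/v_R².
√(D_R² + v_R²x²) = √(0.001819² + 0.001315² × 8.03²) = 0.01071; v_R² = 1.729e-06.
t = (0.01071 − 0.001819)/1.729e-06 = 5140 days.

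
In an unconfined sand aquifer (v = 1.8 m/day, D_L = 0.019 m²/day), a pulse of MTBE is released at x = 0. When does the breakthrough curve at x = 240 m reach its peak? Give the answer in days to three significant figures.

For the 1D instantaneous-source solution, setting ∂C/∂t = 0 at fixed x gives v²t² + 2Dt − x² = 0, so t = (√(D² + v²x²) − D)/v².
√(D² + v²x²) = √(0.019² + 1.8² × 240²) = 432.0; v² = 3.24.
t = (432.0 − 0.019)/3.24 = 133 days (vs. the pure-advection estimate x/v = 133 d).

133 days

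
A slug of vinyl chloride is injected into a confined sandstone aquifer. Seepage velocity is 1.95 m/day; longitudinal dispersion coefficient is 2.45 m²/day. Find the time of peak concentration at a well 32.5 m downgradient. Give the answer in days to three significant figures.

16.0 days

For the 1D instantaneous-source solution, setting ∂C/∂t = 0 at fixed x gives v²t² + 2Dt − x² = 0, so t = (√(D² + v²x²) − D)/v².
√(D² + v²x²) = √(2.45² + 1.95² × 32.5²) = 63.42; v² = 3.8025.
t = (63.42 − 2.45)/3.8025 = 16.0 days (vs. the pure-advection estimate x/v = 16.7 d).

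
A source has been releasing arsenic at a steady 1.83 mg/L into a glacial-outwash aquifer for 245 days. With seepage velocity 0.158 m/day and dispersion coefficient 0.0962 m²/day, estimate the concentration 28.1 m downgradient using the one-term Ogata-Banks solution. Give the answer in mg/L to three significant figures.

For a continuous step input, C/C₀ ≈ ½·erfc((x−vt)/(2√(Dt))).
vt = 0.158 × 245 = 38.71 m and 2√(Dt) = 2√(0.0962 × 245) = 9.710 m.
Argument (x−vt)/(2√(Dt)) = (28.1 − 38.71)/9.710 = -1.093; ½·erfc(-1.093) = 0.9389.
C = 1.83 × 0.9389 = 1.72 mg/L.

1.72 mg/L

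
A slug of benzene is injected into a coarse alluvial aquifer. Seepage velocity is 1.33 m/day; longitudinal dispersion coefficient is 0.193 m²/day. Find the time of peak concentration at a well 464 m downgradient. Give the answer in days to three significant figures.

For the 1D instantaneous-source solution, setting ∂C/∂t = 0 at fixed x gives v²t² + 2Dt − x² = 0, so t = (√(D² + v²x²) − D)/v².
√(D² + v²x²) = √(0.193² + 1.33² × 464²) = 617.1; v² = 1.7689.
t = (617.1 − 0.193)/1.7689 = 349 days (vs. the pure-advection estimate x/v = 349 d).

349 days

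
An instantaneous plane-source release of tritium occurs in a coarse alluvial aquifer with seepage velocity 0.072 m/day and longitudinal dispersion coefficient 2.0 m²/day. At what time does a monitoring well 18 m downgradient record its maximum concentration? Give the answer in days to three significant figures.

73.9 days

For the 1D instantaneous-source solution, setting ∂C/∂t = 0 at fixed x gives v²t² + 2Dt − x² = 0, so t = (√(D² + v²x²) − D)/v².
√(D² + v²x²) = √(2.0² + 0.072² × 18²) = 2.383; v² = 0.005184.
t = (2.383 − 2.0)/0.005184 = 73.9 days (vs. the pure-advection estimate x/v = 250 d).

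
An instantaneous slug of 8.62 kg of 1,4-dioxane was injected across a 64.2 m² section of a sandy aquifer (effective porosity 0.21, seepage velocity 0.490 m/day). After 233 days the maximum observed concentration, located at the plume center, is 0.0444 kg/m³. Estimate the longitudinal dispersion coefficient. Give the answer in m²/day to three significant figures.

0.0708 m²/day

At the plume center C_max = M/(n_e·A·√(4πDt)), so D = M²/(4πt·(n_e·A·C_max)²).
n_e·A·C_max = 0.21 × 64.2 × 0.0444 = 0.5986 kg/m.
D = 8.62²/(4π × 233 × 0.5986²) = 0.0708 m²/day.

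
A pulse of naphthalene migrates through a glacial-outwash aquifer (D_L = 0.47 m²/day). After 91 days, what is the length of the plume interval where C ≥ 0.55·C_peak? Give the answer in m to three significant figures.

20.2 m

The plume is Gaussian with σ = √(2Dt) = √(2 × 0.47 × 91) = 9.249 m.
C/C_peak = exp(−Δx²/(2σ²)) = 0.55 ⇒ Δx = σ·√(−2 ln 0.55) = 9.249 × 1.093 = 10.11 m.
Width = 2Δx = 20.2 m.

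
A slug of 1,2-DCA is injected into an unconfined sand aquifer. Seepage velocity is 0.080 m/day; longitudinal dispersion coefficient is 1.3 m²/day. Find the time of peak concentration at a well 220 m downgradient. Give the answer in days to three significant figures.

2550 days

For the 1D instantaneous-source solution, setting ∂C/∂t = 0 at fixed x gives v²t² + 2Dt − x² = 0, so t = (√(D² + v²x²) − D)/v².
√(D² + v²x²) = √(1.3² + 0.080² × 220²) = 17.65; v² = 0.0064.
t = (17.65 − 1.3)/0.0064 = 2550 days (vs. the pure-advection estimate x/v = 2750 d).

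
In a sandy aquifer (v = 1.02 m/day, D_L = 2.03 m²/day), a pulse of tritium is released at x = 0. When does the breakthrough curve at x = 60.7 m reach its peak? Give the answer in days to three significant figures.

For the 1D instantaneous-source solution, setting ∂C/∂t = 0 at fixed x gives v²t² + 2Dt − x² = 0, so t = (√(D² + v²x²) − D)/v².
√(D² + v²x²) = √(2.03² + 1.02² × 60.7²) = 61.95; v² = 1.0404.
t = (61.95 − 2.03)/1.0404 = 57.6 days (vs. the pure-advection estimate x/v = 59.5 d).

57.6 days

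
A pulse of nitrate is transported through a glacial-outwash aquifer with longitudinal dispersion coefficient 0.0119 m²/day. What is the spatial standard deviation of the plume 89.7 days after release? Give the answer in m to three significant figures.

1.46 m

Dispersive spreading gives a Gaussian with σ² = 2Dt; advection only shifts the center.
σ = √(2 × 0.0119 × 89.7) = 1.46 m.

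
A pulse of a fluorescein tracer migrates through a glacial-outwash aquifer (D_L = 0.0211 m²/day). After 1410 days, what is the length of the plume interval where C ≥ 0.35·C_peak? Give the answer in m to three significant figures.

22.4 m

The plume is Gaussian with σ = √(2Dt) = √(2 × 0.0211 × 1410) = 7.714 m.
C/C_peak = exp(−Δx²/(2σ²)) = 0.35 ⇒ Δx = σ·√(−2 ln 0.35) = 7.714 × 1.449 = 11.18 m.
Width = 2Δx = 22.4 m.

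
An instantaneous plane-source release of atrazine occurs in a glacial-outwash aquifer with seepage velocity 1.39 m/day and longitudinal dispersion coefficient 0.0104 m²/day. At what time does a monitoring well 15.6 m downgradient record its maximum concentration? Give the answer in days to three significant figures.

For the 1D instantaneous-source solution, setting ∂C/∂t = 0 at fixed x gives v²t² + 2Dt − x² = 0, so t = (√(D² + v²x²) − D)/v².
√(D² + v²x²) = √(0.0104² + 1.39² × 15.6²) = 21.68; v² = 1.9321.
t = (21.68 − 0.0104)/1.9321 = 11.2 days (vs. the pure-advection estimate x/v = 11.2 d).

11.2 days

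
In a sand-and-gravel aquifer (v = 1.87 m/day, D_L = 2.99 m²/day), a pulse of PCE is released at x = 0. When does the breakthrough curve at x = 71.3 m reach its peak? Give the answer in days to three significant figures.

37.3 days

For the 1D instantaneous-source solution, setting ∂C/∂t = 0 at fixed x gives v²t² + 2Dt − x² = 0, so t = (√(D² + v²x²) − D)/v².
√(D² + v²x²) = √(2.99² + 1.87² × 71.3²) = 133.4; v² = 3.4969.
t = (133.4 − 2.99)/3.4969 = 37.3 days (vs. the pure-advection estimate x/v = 38.1 d).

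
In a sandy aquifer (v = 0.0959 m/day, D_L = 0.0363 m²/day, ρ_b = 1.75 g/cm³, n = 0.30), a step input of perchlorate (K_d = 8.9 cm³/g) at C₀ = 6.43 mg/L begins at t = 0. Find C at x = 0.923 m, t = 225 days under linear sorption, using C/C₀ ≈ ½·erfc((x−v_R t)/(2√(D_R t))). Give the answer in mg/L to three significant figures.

1.14 mg/L

Retardation factor R = 1 + ρ_b·K_d/n = 1 + 1.75 × 8.9/0.30 = 52.92.
Sorption retards both mechanisms: v_R = v/R = 0.001812 m/day, D_R = D/R = 0.0006859 m²/day.
v_R·t = 0.001812 × 225 = 0.4077 m; 2√(D_R t) = 0.7857 m; argument = (0.923 − 0.4077)/0.7857 = 0.6558.
C = C₀ × ½·erfc(0.6558) = 6.43 × 0.1768 = 1.14 mg/L.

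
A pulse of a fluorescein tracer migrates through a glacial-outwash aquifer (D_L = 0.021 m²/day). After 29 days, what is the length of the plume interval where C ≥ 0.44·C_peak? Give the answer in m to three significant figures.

2.83 m

The plume is Gaussian with σ = √(2Dt) = √(2 × 0.021 × 29) = 1.104 m.
C/C_peak = exp(−Δx²/(2σ²)) = 0.44 ⇒ Δx = σ·√(−2 ln 0.44) = 1.104 × 1.281 = 1.414 m.
Width = 2Δx = 2.83 m.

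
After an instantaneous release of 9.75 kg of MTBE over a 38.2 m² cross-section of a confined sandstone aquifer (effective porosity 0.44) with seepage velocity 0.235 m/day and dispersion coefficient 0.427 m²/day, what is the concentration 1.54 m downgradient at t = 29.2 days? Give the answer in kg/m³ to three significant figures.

For an instantaneous plane source, C(x,t) = M/(n_e·A·√(4πDt)) · exp(−(x−vt)²/(4Dt)), with n_e·A the pore (flow) area.
Plume center vt = 0.235 × 29.2 = 6.862 m, so the well at 1.54 m is 5.322 m upgradient of the peak.
√(4πDt) = 12.52 m, giving peak height M/(n_e·A·√(4πDt)) = 9.75/(0.44 × 38.2 × 12.52) = 0.04633 kg/m³.
(x−vt)²/(4Dt) = (-5.322)²/(4 × 0.427 × 29.2) = 0.5679; exp(−0.5679) = 0.5667.
C = 0.04633 × 0.5667 = 0.0263 kg/m³.

0.0263 kg/m³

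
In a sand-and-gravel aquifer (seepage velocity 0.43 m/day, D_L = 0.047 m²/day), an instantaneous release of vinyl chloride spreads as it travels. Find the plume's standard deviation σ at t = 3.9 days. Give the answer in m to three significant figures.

0.605 m

Dispersive spreading gives a Gaussian with σ² = 2Dt; advection only shifts the center.
σ = √(2 × 0.047 × 3.9) = 0.605 m.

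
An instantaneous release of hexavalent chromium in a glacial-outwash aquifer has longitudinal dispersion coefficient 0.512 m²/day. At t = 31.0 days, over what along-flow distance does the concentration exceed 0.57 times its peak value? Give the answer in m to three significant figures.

11.9 m

The plume is Gaussian with σ = √(2Dt) = √(2 × 0.512 × 31.0) = 5.634 m.
C/C_peak = exp(−Δx²/(2σ²)) = 0.57 ⇒ Δx = σ·√(−2 ln 0.57) = 5.634 × 1.060 = 5.972 m.
Width = 2Δx = 11.9 m.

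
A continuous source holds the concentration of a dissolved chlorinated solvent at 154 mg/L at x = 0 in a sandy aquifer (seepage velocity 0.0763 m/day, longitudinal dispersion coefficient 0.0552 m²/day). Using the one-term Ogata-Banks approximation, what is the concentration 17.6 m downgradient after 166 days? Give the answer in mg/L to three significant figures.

For a continuous step input, C/C₀ ≈ ½·erfc((x−vt)/(2√(Dt))).
vt = 0.0763 × 166 = 12.6658 m and 2√(Dt) = 2√(0.0552 × 166) = 6.054 m.
Argument (x−vt)/(2√(Dt)) = (17.6 − 12.6658)/6.054 = 0.8150; ½·erfc(0.8150) = 0.1245.
C = 154 × 0.1245 = 19.2 mg/L.

19.2 mg/L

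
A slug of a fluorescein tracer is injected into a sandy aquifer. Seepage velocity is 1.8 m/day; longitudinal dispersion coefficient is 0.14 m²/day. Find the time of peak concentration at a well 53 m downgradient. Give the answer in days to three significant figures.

For the 1D instantaneous-source solution, setting ∂C/∂t = 0 at fixed x gives v²t² + 2Dt − x² = 0, so t = (√(D² + v²x²) − D)/v².
√(D² + v²x²) = √(0.14² + 1.8² × 53²) = 95.40; v² = 3.24.
t = (95.40 − 0.14)/3.24 = 29.4 days (vs. the pure-advection estimate x/v = 29.4 d).

29.4 days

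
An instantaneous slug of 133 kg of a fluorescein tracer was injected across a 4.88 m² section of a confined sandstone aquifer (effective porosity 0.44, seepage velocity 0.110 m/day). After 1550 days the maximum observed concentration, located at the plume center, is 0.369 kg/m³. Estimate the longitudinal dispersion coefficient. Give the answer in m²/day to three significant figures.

1.45 m²/day

At the plume center C_max = M/(n_e·A·√(4πDt)), so D = M²/(4πt·(n_e·A·C_max)²).
n_e·A·C_max = 0.44 × 4.88 × 0.369 = 0.7923 kg/m.
D = 133²/(4π × 1550 × 0.7923²) = 1.45 m²/day.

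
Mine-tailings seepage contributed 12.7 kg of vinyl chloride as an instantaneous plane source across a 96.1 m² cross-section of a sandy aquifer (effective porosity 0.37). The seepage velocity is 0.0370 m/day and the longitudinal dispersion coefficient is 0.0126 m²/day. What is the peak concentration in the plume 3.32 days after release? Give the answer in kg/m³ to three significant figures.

0.493 kg/m³

The peak of an instantaneous 1D plume sits at x = vt; there the Gaussian factor is 1 and C_max = M/(n_e·A·√(4πDt)), where n_e·A is the pore area the mass is dissolved in.
√(4πDt) = √(4π × 0.0126 × 3.32) = 0.7250 m, so C_max = 12.7/(0.37 × 96.1 × 0.7250) = 0.493 kg/m³.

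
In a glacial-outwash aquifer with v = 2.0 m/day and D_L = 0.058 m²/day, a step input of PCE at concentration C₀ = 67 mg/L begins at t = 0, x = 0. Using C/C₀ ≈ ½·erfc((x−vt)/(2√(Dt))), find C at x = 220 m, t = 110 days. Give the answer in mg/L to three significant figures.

For a continuous step input, C/C₀ ≈ ½·erfc((x−vt)/(2√(Dt))).
vt = 2.0 × 110 = 220 m and 2√(Dt) = 2√(0.058 × 110) = 5.052 m.
Argument (x−vt)/(2√(Dt)) = (220 − 220)/5.052 = 0; ½·erfc(0) = 0.5000.
C = 67 × 0.5000 = 33.5 mg/L.

33.5 mg/L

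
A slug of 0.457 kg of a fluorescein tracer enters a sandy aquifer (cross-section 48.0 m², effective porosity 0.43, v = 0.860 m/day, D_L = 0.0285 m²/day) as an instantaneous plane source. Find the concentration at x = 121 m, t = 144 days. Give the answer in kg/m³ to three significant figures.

For an instantaneous plane source, C(x,t) = M/(n_e·A·√(4πDt)) · exp(−(x−vt)²/(4Dt)), with n_e·A the pore (flow) area.
Plume center vt = 0.860 × 144 = 123.84 m, so the well at 121 m is 2.84 m upgradient of the peak.
√(4πDt) = 7.181 m, giving peak height M/(n_e·A·√(4πDt)) = 0.457/(0.43 × 48.0 × 7.181) = 0.003083 kg/m³.
(x−vt)²/(4Dt) = (-2.84)²/(4 × 0.0285 × 144) = 0.4913; exp(−0.4913) = 0.6118.
C = 0.003083 × 0.6118 = 0.00189 kg/m³.

0.00189 kg/m³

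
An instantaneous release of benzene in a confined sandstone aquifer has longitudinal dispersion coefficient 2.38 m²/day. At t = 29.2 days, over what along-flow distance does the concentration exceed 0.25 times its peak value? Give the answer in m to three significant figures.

39.3 m

The plume is Gaussian with σ = √(2Dt) = √(2 × 2.38 × 29.2) = 11.79 m.
C/C_peak = exp(−Δx²/(2σ²)) = 0.25 ⇒ Δx = σ·√(−2 ln 0.25) = 11.79 × 1.665 = 19.63 m.
Width = 2Δx = 39.3 m.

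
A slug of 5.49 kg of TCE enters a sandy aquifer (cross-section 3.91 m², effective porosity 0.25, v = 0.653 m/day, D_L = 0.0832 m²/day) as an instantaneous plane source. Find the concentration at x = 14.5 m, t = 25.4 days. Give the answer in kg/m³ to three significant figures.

0.651 kg/m³

For an instantaneous plane source, C(x,t) = M/(n_e·A·√(4πDt)) · exp(−(x−vt)²/(4Dt)), with n_e·A the pore (flow) area.
Plume center vt = 0.653 × 25.4 = 16.5862 m, so the well at 14.5 m is 2.0862 m upgradient of the peak.
√(4πDt) = 5.153 m, giving peak height M/(n_e·A·√(4πDt)) = 5.49/(0.25 × 3.91 × 5.153) = 1.090 kg/m³.
(x−vt)²/(4Dt) = (-2.0862)²/(4 × 0.0832 × 25.4) = 0.5149; exp(−0.5149) = 0.5976.
C = 1.090 × 0.5976 = 0.651 kg/m³.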